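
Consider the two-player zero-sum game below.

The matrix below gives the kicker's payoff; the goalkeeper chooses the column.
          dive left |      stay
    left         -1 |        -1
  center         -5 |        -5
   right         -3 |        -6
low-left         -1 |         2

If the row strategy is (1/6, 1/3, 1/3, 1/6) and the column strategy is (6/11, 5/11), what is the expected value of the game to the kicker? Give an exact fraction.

Against (6/11, 5/11), each row's expected payoff is left: -1; center: -5; right: -48/11; low-left: 4/11.
Taking the (1/6, 1/3, 1/3, 1/6)-weighted average: (1/6)·(-1) + (1/3)·(-5) + (1/3)·(-48/11) + (1/6)·(4/11) = -71/22.

-71/22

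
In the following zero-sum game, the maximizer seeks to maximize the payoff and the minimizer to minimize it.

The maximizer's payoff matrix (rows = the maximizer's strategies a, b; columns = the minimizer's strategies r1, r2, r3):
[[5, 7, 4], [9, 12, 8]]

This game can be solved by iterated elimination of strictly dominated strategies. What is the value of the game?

Row a is strictly dominated by row b (9>5, 12>7, 8>4); eliminate a.
Column r2 is strictly dominated by r1 for the minimizer (9<12); eliminate r2.
Column r1 is strictly dominated by r3 for the minimizer (8<9); eliminate r1.
Only (b, r3) remains, with payoff 8.

8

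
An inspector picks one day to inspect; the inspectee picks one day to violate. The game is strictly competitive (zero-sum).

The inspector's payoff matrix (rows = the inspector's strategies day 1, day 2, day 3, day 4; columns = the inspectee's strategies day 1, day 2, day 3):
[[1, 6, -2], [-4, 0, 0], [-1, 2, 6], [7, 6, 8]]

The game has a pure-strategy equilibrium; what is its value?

6

Row minima: -2, -4, -1, 6 → the inspector's maximin is 6.
Column maxima: 7, 6, 8 → the inspectee's minimax is 6.
They coincide at (day 4, day 2), so the value is 6.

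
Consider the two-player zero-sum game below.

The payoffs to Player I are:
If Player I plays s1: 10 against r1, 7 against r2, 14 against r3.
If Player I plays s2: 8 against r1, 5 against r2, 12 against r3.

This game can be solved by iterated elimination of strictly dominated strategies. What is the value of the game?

Row s2 is strictly dominated by row s1 (10>8, 7>5, 14>12); eliminate s2.
Column r3 is strictly dominated by r1 for Player II (10<14); eliminate r3.
Column r1 is strictly dominated by r2 for Player II (7<10); eliminate r1.
Only (s1, r2) remains, with payoff 7.

7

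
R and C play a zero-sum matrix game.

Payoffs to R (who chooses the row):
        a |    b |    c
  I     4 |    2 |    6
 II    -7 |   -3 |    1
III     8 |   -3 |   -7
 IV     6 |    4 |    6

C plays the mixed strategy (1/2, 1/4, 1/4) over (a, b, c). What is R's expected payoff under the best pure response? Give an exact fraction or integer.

I: (4)·(1/2) + (2)·(1/4) + (6)·(1/4) = 4.
II: (-7)·(1/2) + (-3)·(1/4) + (1)·(1/4) = -4.
III: (8)·(1/2) + (-3)·(1/4) + (-7)·(1/4) = 3/2.
IV: (6)·(1/2) + (4)·(1/4) + (6)·(1/4) = 11/2.
The best pure response is IV with expected payoff 11/2.

11/2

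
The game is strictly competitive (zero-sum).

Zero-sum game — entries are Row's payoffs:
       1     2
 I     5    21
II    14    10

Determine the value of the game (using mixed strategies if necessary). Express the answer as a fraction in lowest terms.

61/5

Row minima are 5 and 10, so Row's maximin is 10; column maxima are 14 and 21, so Column's minimax is 14. These differ, so the equilibrium is in mixed strategies.
Let Row play I with probability p. Column is indifferent when 5p + 14(1−p) = 21p + 10(1−p), giving p = 1/5.
Let Column play 1 with probability q. Row is indifferent when 5q + 21(1−q) = 14q + 10(1−q), giving q = 11/20.
The value is 5·(11/20) + (21)·(9/20) = 61/5.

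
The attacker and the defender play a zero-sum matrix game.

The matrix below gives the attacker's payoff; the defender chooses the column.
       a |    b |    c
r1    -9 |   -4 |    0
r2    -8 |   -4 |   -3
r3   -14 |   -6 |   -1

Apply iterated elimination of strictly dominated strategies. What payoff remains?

-8

Column b is strictly dominated by a for the defender (-9<-4, -8<-4, -14<-6); eliminate b.
Row r3 is strictly dominated by row r1 (-9>-14, 0>-1); eliminate r3.
Column c is strictly dominated by a for the defender (-9<0, -8<-3); eliminate c.
Row r1 is strictly dominated by row r2 (-8>-9); eliminate r1.
Only (r2, a) remains, with payoff -8.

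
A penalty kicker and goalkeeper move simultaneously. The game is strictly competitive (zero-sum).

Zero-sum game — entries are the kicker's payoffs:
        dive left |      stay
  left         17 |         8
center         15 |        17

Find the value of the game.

169/11

Row minima are 8 and 15, so the kicker's maximin is 15; column maxima are 17 and 17, so the goalkeeper's minimax is 17. These differ, so the equilibrium is in mixed strategies.
Let the kicker play left with probability p. The goalkeeper is indifferent when 17p + 15(1−p) = 8p + 17(1−p), giving p = 2/11.
Let the goalkeeper play dive left with probability q. The kicker is indifferent when 17q + 8(1−q) = 15q + 17(1−q), giving q = 9/11.
The value is 17·(9/11) + (8)·(2/11) = 169/11.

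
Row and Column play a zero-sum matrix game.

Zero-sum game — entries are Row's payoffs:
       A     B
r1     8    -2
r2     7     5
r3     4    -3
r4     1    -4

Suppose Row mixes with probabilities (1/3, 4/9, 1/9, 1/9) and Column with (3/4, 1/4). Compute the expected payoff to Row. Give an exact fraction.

Against (3/4, 1/4), each row's expected payoff is r1: 11/2; r2: 13/2; r3: 9/4; r4: -1/4.
Taking the (1/3, 4/9, 1/9, 1/9)-weighted average: (1/3)·(11/2) + (4/9)·(13/2) + (1/9)·(9/4) + (1/9)·(-1/4) = 89/18.

89/18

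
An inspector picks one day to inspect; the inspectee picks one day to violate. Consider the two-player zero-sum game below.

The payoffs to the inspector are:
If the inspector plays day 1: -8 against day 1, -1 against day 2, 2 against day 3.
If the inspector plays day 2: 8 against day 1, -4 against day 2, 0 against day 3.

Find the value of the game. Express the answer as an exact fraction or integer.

-40/19

Column day 3 is strictly dominated by day 2 for the inspectee (it gives the inspector more in every row).
The remaining 2×2 game on (day 1, day 2) × (day 1, day 2) has no saddle point. Let the inspector play day 1 with probability p; indifference gives −8p + 8(1−p) = −p − 4(1−p), so p = 12/19.
Similarly the inspectee's optimal q on day 1 is 3/19, and the value is -8·(3/19) + (-1)·(16/19) = -40/19.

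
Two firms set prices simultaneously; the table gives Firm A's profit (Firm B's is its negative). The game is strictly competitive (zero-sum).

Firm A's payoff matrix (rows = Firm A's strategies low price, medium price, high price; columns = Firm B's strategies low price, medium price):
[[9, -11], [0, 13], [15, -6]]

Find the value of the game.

Row low price is strictly dominated by row high price, so Firm A never plays it.
The remaining 2×2 game on (medium price, high price) × (low price, medium price) has no saddle point. Let Firm A play medium price with probability p; indifference gives 15(1−p) = 13p − 6(1−p), so p = 21/34.
Similarly Firm B's optimal q on low price is 19/34, and the value is 0·(19/34) + (13)·(15/34) = 195/34.

195/34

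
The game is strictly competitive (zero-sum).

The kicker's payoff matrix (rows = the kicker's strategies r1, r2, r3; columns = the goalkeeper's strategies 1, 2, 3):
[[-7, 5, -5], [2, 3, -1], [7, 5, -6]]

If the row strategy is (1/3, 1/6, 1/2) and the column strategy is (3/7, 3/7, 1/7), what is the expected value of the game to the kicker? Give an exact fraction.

Against (3/7, 3/7, 1/7), each row's expected payoff is r1: -11/7; r2: 2; r3: 30/7.
Taking the (1/3, 1/6, 1/2)-weighted average: (1/3)·(-11/7) + (1/6)·(2) + (1/2)·(30/7) = 41/21.

41/21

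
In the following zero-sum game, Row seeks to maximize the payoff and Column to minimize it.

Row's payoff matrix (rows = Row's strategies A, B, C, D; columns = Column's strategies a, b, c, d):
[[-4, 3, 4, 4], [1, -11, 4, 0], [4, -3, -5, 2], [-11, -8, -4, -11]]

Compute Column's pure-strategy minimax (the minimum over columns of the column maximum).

The worst case (largest entry) in each column is a: 4, b: 3, c: 4, d: 4.
The best (smallest) of these is 3.

3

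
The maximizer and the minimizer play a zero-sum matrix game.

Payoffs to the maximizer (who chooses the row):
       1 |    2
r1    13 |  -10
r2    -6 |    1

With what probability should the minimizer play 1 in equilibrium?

11/30

Row minima are -10 and -6, so the maximizer's maximin is -6; column maxima are 13 and 1, so the minimizer's minimax is 1. These differ, so the equilibrium is in mixed strategies.
Let the minimizer play 1 with probability q. The maximizer is indifferent when 13q − 10(1−q) = −6q + (1−q), giving q = 11/30.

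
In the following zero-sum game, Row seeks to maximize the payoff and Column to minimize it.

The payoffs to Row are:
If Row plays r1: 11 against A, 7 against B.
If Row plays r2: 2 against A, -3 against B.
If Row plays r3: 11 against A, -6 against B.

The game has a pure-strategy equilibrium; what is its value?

7

Row minima: 7, -3, -6 → Row's maximin is 7.
Column maxima: 11, 7 → Column's minimax is 7.
They coincide at (r1, B), so the value is 7.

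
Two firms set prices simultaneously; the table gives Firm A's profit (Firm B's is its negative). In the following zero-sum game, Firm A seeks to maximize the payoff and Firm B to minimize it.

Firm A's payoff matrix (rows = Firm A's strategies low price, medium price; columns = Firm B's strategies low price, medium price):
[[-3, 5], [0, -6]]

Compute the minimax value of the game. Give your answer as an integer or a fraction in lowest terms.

Row minima are -3 and -6, so Firm A's maximin is -3; column maxima are 0 and 5, so Firm B's minimax is 0. These differ, so the equilibrium is in mixed strategies.
Let Firm A play low price with probability p. Firm B is indifferent when −3p = 5p − 6(1−p), giving p = 3/7.
Let Firm B play low price with probability q. Firm A is indifferent when −3q + 5(1−q) = −6(1−q), giving q = 11/14.
The value is -3·(11/14) + (5)·(3/14) = -9/7.

-9/7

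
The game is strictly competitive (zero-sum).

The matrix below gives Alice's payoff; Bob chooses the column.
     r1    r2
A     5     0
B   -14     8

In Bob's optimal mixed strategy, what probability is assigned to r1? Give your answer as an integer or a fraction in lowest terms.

Row minima are 0 and -14, so Alice's maximin is 0; column maxima are 5 and 8, so Bob's minimax is 5. These differ, so the equilibrium is in mixed strategies.
Let Bob play r1 with probability q. Alice is indifferent when 5q = −14q + 8(1−q), giving q = 8/27.

8/27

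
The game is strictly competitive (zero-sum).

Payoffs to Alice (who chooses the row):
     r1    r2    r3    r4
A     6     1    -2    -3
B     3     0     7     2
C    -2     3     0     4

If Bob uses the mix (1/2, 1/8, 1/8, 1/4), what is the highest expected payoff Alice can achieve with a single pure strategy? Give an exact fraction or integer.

A: (6)·(1/2) + (1)·(1/8) + (-2)·(1/8) + (-3)·(1/4) = 17/8.
B: (3)·(1/2) + (0)·(1/8) + (7)·(1/8) + (2)·(1/4) = 23/8.
C: (-2)·(1/2) + (3)·(1/8) + (0)·(1/8) + (4)·(1/4) = 3/8.
The best pure response is B with expected payoff 23/8.

23/8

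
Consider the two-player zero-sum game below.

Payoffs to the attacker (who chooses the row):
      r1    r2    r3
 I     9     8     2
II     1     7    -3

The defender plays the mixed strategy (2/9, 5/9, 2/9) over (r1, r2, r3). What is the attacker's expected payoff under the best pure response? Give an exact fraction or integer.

I: (9)·(2/9) + (8)·(5/9) + (2)·(2/9) = 62/9.
II: (1)·(2/9) + (7)·(5/9) + (-3)·(2/9) = 31/9.
The best pure response is I with expected payoff 62/9.

62/9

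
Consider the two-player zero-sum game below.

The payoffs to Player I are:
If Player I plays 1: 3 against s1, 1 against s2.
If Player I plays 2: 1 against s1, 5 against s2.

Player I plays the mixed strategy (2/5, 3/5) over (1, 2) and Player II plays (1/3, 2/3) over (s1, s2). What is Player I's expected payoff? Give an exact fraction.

43/15

Against (1/3, 2/3), each row's expected payoff is 1: 5/3; 2: 11/3.
Taking the (2/5, 3/5)-weighted average: (2/5)·(5/3) + (3/5)·(11/3) = 43/15.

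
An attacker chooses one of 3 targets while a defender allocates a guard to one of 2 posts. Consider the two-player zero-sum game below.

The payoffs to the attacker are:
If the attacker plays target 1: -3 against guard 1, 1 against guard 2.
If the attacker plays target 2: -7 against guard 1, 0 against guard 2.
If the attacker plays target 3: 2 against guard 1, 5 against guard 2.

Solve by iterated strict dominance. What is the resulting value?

2

Row target 1 is strictly dominated by row target 3 (2>-3, 5>1); eliminate target 1.
Row target 2 is strictly dominated by row target 3 (2>-7, 5>0); eliminate target 2.
Column guard 2 is strictly dominated by guard 1 for the defender (2<5); eliminate guard 2.
Only (target 3, guard 1) remains, with payoff 2.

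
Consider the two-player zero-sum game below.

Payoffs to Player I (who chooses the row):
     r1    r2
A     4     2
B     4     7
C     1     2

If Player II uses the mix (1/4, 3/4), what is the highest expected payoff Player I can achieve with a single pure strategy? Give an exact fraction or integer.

25/4

A: (4)·(1/4) + (2)·(3/4) = 5/2.
B: (4)·(1/4) + (7)·(3/4) = 25/4.
C: (1)·(1/4) + (2)·(3/4) = 7/4.
The best pure response is B with expected payoff 25/4.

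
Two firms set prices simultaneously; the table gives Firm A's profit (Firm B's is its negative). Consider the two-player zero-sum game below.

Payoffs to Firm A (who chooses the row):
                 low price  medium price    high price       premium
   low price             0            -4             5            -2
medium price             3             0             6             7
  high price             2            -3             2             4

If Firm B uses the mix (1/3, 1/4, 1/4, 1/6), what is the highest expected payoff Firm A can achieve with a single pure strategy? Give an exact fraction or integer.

low price: (0)·(1/3) + (-4)·(1/4) + (5)·(1/4) + (-2)·(1/6) = -1/12.
medium price: (3)·(1/3) + (0)·(1/4) + (6)·(1/4) + (7)·(1/6) = 11/3.
high price: (2)·(1/3) + (-3)·(1/4) + (2)·(1/4) + (4)·(1/6) = 13/12.
The best pure response is medium price with expected payoff 11/3.

11/3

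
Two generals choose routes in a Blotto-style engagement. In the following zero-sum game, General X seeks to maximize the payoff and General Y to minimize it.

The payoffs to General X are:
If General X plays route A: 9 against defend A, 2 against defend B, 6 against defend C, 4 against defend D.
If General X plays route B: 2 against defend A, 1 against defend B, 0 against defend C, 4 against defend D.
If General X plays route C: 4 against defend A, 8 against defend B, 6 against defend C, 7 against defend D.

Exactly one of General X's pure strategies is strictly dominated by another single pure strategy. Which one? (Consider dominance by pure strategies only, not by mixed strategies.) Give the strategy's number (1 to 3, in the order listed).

2

Compare route B with route C: 4 > 2, 8 > 1, 6 > 0, 7 > 4.
So route C strictly dominates route B for General X; route B is strictly dominated.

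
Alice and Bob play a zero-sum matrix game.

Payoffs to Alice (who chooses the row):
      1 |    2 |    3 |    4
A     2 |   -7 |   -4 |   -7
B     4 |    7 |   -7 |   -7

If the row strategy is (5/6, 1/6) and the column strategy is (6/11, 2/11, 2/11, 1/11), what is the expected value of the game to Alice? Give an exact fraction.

-34/33

Against (6/11, 2/11, 2/11, 1/11), each row's expected payoff is A: -17/11; B: 17/11.
Taking the (5/6, 1/6)-weighted average: (5/6)·(-17/11) + (1/6)·(17/11) = -34/33.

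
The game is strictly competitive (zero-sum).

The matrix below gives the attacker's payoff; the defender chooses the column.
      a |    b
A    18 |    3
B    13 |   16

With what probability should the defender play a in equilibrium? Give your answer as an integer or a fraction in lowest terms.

Row minima are 3 and 13, so the attacker's maximin is 13; column maxima are 18 and 16, so the defender's minimax is 16. These differ, so the equilibrium is in mixed strategies.
Let the defender play a with probability q. The attacker is indifferent when 18q + 3(1−q) = 13q + 16(1−q), giving q = 13/18.

13/18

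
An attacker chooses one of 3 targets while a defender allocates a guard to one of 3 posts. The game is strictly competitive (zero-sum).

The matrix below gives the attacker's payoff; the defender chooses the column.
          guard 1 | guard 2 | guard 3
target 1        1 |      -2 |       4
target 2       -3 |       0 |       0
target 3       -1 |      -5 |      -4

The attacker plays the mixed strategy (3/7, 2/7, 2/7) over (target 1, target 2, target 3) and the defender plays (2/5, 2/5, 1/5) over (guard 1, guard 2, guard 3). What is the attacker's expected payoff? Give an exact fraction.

-38/35

Against (2/5, 2/5, 1/5), each row's expected payoff is target 1: 2/5; target 2: -6/5; target 3: -16/5.
Taking the (3/7, 2/7, 2/7)-weighted average: (3/7)·(2/5) + (2/7)·(-6/5) + (2/7)·(-16/5) = -38/35.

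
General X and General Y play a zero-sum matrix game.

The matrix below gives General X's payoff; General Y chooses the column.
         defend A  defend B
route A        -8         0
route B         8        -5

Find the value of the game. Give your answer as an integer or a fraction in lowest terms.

Row minima are -8 and -5, so General X's maximin is -5; column maxima are 8 and 0, so General Y's minimax is 0. These differ, so the equilibrium is in mixed strategies.
Let General X play route A with probability p. General Y is indifferent when −8p + 8(1−p) = −5(1−p), giving p = 13/21.
Let General Y play defend A with probability q. General X is indifferent when −8q = 8q − 5(1−q), giving q = 5/21.
The value is -8·(5/21) + (0)·(16/21) = -40/21.

-40/21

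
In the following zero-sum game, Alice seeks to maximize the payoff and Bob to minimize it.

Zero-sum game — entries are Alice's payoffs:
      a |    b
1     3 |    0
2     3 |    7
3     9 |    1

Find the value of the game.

5

Row 1 is strictly dominated by row 3, so Alice never plays it.
The remaining 2×2 game on (2, 3) × (a, b) has no saddle point. Let Alice play 2 with probability p; indifference gives 3p + 9(1−p) = 7p + (1−p), so p = 2/3.
Similarly Bob's optimal q on a is 1/2, and the value is 3·(1/2) + (7)·(1/2) = 5.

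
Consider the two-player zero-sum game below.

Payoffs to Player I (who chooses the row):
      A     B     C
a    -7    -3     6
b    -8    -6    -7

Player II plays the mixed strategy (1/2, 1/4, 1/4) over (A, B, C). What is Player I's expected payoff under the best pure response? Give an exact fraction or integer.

a: (-7)·(1/2) + (-3)·(1/4) + (6)·(1/4) = -11/4.
b: (-8)·(1/2) + (-6)·(1/4) + (-7)·(1/4) = -29/4.
The best pure response is a with expected payoff -11/4.

-11/4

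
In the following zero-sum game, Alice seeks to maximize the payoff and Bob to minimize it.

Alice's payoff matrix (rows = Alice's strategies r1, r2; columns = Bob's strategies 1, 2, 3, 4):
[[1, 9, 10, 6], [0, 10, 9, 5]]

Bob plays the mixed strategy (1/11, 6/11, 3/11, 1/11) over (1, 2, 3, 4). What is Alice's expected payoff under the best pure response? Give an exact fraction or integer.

92/11

r1: (1)·(1/11) + (9)·(6/11) + (10)·(3/11) + (6)·(1/11) = 91/11.
r2: (0)·(1/11) + (10)·(6/11) + (9)·(3/11) + (5)·(1/11) = 92/11.
The best pure response is r2 with expected payoff 92/11.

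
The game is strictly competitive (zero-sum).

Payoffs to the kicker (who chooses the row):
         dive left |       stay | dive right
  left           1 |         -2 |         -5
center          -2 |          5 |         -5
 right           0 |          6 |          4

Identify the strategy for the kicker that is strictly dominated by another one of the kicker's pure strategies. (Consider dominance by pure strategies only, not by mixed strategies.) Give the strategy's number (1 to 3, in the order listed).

Compare center with right: 0 > -2, 6 > 5, 4 > -5.
So right strictly dominates center for the kicker; center is strictly dominated.

2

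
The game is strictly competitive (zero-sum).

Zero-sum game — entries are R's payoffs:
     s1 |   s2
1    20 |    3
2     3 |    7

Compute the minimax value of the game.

131/21

Row minima are 3 and 3, so R's maximin is 3; column maxima are 20 and 7, so C's minimax is 7. These differ, so the equilibrium is in mixed strategies.
Let R play 1 with probability p. C is indifferent when 20p + 3(1−p) = 3p + 7(1−p), giving p = 4/21.
Let C play s1 with probability q. R is indifferent when 20q + 3(1−q) = 3q + 7(1−q), giving q = 4/21.
The value is 20·(4/21) + (3)·(17/21) = 131/21.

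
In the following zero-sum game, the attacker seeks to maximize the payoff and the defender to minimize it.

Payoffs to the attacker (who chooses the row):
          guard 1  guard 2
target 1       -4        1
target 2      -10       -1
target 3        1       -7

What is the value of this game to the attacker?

-27/13

Row target 2 is strictly dominated by row target 1, so the attacker never plays it.
The remaining 2×2 game on (target 1, target 3) × (guard 1, guard 2) has no saddle point. Let the attacker play target 1 with probability p; indifference gives −4p + (1−p) = p − 7(1−p), so p = 8/13.
Similarly the defender's optimal q on guard 1 is 8/13, and the value is -4·(8/13) + (1)·(5/13) = -27/13.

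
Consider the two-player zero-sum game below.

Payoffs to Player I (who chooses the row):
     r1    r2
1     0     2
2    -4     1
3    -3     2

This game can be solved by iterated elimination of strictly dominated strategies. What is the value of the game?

0

Column r2 is strictly dominated by r1 for Player II (0<2, -4<1, -3<2); eliminate r2.
Row 2 is strictly dominated by row 1 (0>-4); eliminate 2.
Row 3 is strictly dominated by row 1 (0>-3); eliminate 3.
Only (1, r1) remains, with payoff 0.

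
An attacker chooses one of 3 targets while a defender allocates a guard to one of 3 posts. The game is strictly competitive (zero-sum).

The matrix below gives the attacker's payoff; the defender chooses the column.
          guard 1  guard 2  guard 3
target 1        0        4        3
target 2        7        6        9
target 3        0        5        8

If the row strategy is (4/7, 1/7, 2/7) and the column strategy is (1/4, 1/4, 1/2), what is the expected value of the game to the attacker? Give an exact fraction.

Against (1/4, 1/4, 1/2), each row's expected payoff is target 1: 5/2; target 2: 31/4; target 3: 21/4.
Taking the (4/7, 1/7, 2/7)-weighted average: (4/7)·(5/2) + (1/7)·(31/4) + (2/7)·(21/4) = 113/28.

113/28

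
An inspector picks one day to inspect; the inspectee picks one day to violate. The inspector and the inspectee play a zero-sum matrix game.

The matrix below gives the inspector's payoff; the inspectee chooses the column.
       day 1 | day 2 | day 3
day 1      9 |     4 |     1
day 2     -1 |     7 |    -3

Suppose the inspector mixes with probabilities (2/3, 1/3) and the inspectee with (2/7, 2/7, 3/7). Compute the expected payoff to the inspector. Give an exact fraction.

61/21

Against (2/7, 2/7, 3/7), each row's expected payoff is day 1: 29/7; day 2: 3/7.
Taking the (2/3, 1/3)-weighted average: (2/3)·(29/7) + (1/3)·(3/7) = 61/21.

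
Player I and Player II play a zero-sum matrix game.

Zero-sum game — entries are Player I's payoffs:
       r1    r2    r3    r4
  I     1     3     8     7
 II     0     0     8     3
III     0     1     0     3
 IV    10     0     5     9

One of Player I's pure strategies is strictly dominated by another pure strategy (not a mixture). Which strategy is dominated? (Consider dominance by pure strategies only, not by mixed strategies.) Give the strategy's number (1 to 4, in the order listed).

3

Compare III with I: 1 > 0, 3 > 1, 8 > 0, 7 > 3.
So I strictly dominates III for Player I; III is strictly dominated.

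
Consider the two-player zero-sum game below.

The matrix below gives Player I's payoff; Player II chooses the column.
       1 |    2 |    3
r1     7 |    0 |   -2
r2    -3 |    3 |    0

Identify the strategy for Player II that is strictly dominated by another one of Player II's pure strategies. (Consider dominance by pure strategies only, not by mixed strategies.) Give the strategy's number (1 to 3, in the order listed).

Player II prefers columns that give Player I less. Compare 2 with 3: -2 < 0, 0 < 3.
So 3 strictly dominates 2 for Player II; 2 is strictly dominated.

2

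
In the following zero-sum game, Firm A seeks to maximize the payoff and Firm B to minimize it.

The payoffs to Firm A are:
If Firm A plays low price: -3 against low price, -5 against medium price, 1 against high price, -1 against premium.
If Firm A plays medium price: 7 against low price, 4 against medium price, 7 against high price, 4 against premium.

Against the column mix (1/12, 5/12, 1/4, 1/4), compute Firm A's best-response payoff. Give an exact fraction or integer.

low price: (-3)·(1/12) + (-5)·(5/12) + (1)·(1/4) + (-1)·(1/4) = -7/3.
medium price: (7)·(1/12) + (4)·(5/12) + (7)·(1/4) + (4)·(1/4) = 5.
The best pure response is medium price with expected payoff 5.

5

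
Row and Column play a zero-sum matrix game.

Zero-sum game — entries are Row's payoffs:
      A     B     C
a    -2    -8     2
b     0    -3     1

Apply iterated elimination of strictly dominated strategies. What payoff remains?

Column A is strictly dominated by B for Column (-8<-2, -3<0); eliminate A.
Column C is strictly dominated by B for Column (-8<2, -3<1); eliminate C.
Row a is strictly dominated by row b (-3>-8); eliminate a.
Only (b, B) remains, with payoff -3.

-3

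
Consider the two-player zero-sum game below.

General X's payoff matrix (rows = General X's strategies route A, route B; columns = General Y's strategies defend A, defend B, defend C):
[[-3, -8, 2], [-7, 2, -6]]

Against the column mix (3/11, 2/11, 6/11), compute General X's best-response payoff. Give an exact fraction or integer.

route A: (-3)·(3/11) + (-8)·(2/11) + (2)·(6/11) = -13/11.
route B: (-7)·(3/11) + (2)·(2/11) + (-6)·(6/11) = -53/11.
The best pure response is route A with expected payoff -13/11.

-13/11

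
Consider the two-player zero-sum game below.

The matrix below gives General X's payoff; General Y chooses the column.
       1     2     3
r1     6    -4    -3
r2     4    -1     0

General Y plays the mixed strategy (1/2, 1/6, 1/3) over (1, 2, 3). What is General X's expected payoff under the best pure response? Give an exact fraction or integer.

11/6

r1: (6)·(1/2) + (-4)·(1/6) + (-3)·(1/3) = 4/3.
r2: (4)·(1/2) + (-1)·(1/6) + (0)·(1/3) = 11/6.
The best pure response is r2 with expected payoff 11/6.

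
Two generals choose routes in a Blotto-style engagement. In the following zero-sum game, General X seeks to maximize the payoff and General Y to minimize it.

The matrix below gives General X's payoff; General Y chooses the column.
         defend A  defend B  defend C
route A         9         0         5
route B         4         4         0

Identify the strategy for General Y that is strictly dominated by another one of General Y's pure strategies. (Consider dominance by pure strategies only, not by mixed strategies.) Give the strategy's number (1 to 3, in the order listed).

General Y prefers columns that give General X less. Compare defend A with defend C: 5 < 9, 0 < 4.
So defend C strictly dominates defend A for General Y; defend A is strictly dominated.

1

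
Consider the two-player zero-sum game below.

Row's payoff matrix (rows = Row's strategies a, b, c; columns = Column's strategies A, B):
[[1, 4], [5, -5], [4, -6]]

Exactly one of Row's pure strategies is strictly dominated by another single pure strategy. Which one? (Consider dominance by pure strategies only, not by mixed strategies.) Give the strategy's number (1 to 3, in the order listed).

3

Compare c with b: 5 > 4, -5 > -6.
So b strictly dominates c for Row; c is strictly dominated.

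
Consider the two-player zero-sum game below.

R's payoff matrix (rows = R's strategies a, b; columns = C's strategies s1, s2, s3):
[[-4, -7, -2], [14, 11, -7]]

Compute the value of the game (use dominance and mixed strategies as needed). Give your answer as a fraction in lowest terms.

-71/23

Column s1 is strictly dominated by s2 for C (it gives R more in every row).
The remaining 2×2 game on (a, b) × (s2, s3) has no saddle point. Let R play a with probability p; indifference gives −7p + 11(1−p) = −2p − 7(1−p), so p = 18/23.
Similarly C's optimal q on s2 is 5/23, and the value is -7·(5/23) + (-2)·(18/23) = -71/23.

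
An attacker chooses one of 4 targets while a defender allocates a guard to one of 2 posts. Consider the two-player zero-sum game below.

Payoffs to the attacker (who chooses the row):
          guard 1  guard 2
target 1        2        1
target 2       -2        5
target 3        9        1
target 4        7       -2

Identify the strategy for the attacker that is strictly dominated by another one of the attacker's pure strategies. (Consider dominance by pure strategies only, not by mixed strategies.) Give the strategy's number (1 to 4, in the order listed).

Compare target 4 with target 3: 9 > 7, 1 > -2.
So target 3 strictly dominates target 4 for the attacker; target 4 is strictly dominated.

4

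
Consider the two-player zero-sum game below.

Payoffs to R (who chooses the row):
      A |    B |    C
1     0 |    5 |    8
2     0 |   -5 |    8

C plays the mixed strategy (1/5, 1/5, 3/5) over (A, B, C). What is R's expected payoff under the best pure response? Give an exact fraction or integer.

1: (0)·(1/5) + (5)·(1/5) + (8)·(3/5) = 29/5.
2: (0)·(1/5) + (-5)·(1/5) + (8)·(3/5) = 19/5.
The best pure response is 1 with expected payoff 29/5.

29/5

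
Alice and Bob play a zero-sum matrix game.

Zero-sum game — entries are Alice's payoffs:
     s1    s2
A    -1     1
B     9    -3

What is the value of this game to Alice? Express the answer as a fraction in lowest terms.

3/7

Row minima are -1 and -3, so Alice's maximin is -1; column maxima are 9 and 1, so Bob's minimax is 1. These differ, so the equilibrium is in mixed strategies.
Let Alice play A with probability p. Bob is indifferent when −p + 9(1−p) = p − 3(1−p), giving p = 6/7.
Let Bob play s1 with probability q. Alice is indifferent when −q + (1−q) = 9q − 3(1−q), giving q = 2/7.
The value is -1·(2/7) + (1)·(5/7) = 3/7.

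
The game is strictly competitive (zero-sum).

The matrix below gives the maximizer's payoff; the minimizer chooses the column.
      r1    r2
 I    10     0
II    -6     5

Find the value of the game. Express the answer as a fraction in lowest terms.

Row minima are 0 and -6, so the maximizer's maximin is 0; column maxima are 10 and 5, so the minimizer's minimax is 5. These differ, so the equilibrium is in mixed strategies.
Let the maximizer play I with probability p. The minimizer is indifferent when 10p − 6(1−p) = 5(1−p), giving p = 11/21.
Let the minimizer play r1 with probability q. The maximizer is indifferent when 10q = −6q + 5(1−q), giving q = 5/21.
The value is 10·(5/21) + (0)·(16/21) = 50/21.

50/21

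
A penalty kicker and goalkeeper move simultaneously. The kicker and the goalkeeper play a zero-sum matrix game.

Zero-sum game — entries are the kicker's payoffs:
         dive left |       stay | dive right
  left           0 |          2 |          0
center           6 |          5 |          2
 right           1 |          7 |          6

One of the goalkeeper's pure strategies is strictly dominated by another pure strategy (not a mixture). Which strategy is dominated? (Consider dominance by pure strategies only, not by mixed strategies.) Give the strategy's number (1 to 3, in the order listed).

The goalkeeper prefers columns that give the kicker less. Compare stay with dive right: 0 < 2, 2 < 5, 6 < 7.
So dive right strictly dominates stay for the goalkeeper; stay is strictly dominated.

2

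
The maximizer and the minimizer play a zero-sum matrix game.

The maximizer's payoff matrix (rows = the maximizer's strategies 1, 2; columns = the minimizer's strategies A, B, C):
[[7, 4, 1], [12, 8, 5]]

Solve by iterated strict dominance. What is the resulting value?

5

Column A is strictly dominated by B for the minimizer (4<7, 8<12); eliminate A.
Column B is strictly dominated by C for the minimizer (1<4, 5<8); eliminate B.
Row 1 is strictly dominated by row 2 (5>1); eliminate 1.
Only (2, C) remains, with payoff 5.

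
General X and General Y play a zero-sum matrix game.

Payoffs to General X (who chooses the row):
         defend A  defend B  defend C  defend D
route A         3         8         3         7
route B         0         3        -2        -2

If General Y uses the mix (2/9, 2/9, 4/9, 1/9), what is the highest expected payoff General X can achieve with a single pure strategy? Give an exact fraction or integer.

41/9

route A: (3)·(2/9) + (8)·(2/9) + (3)·(4/9) + (7)·(1/9) = 41/9.
route B: (0)·(2/9) + (3)·(2/9) + (-2)·(4/9) + (-2)·(1/9) = -4/9.
The best pure response is route A with expected payoff 41/9.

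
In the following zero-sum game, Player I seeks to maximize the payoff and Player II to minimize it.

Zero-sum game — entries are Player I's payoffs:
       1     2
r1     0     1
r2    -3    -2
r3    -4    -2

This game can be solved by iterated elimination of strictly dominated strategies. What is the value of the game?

Row r2 is strictly dominated by row r1 (0>-3, 1>-2); eliminate r2.
Column 2 is strictly dominated by 1 for Player II (0<1, -4<-2); eliminate 2.
Row r3 is strictly dominated by row r1 (0>-4); eliminate r3.
Only (r1, 1) remains, with payoff 0.

0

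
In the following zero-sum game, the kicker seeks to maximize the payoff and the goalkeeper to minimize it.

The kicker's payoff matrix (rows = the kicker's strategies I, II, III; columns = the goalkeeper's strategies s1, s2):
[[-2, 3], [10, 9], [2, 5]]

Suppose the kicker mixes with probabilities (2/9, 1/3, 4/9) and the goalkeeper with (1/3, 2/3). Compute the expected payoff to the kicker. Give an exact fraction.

140/27

Against (1/3, 2/3), each row's expected payoff is I: 4/3; II: 28/3; III: 4.
Taking the (2/9, 1/3, 4/9)-weighted average: (2/9)·(4/3) + (1/3)·(28/3) + (4/9)·(4) = 140/27.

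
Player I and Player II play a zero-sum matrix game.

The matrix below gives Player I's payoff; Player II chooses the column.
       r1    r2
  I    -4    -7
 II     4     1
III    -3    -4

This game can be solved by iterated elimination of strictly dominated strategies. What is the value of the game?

1

Row I is strictly dominated by row II (4>-4, 1>-7); eliminate I.
Row III is strictly dominated by row II (4>-3, 1>-4); eliminate III.
Column r1 is strictly dominated by r2 for Player II (1<4); eliminate r1.
Only (II, r2) remains, with payoff 1.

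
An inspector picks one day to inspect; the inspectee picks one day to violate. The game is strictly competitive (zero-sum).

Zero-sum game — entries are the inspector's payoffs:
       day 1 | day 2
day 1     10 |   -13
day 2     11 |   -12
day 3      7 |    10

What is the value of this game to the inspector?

Row day 1 is strictly dominated by row day 2, so the inspector never plays it.
The remaining 2×2 game on (day 2, day 3) × (day 1, day 2) has no saddle point. Let the inspector play day 2 with probability p; indifference gives 11p + 7(1−p) = −12p + 10(1−p), so p = 3/26.
Similarly the inspectee's optimal q on day 1 is 11/13, and the value is 11·(11/13) + (-12)·(2/13) = 97/13.

97/13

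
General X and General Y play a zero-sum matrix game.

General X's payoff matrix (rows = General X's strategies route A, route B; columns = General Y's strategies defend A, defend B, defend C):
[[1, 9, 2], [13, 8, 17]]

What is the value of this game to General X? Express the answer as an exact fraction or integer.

Column defend C is strictly dominated by defend A for General Y (it gives General X more in every row).
The remaining 2×2 game on (route A, route B) × (defend A, defend B) has no saddle point. Let General X play route A with probability p; indifference gives p + 13(1−p) = 9p + 8(1−p), so p = 5/13.
Similarly General Y's optimal q on defend A is 1/13, and the value is 1·(1/13) + (9)·(12/13) = 109/13.

109/13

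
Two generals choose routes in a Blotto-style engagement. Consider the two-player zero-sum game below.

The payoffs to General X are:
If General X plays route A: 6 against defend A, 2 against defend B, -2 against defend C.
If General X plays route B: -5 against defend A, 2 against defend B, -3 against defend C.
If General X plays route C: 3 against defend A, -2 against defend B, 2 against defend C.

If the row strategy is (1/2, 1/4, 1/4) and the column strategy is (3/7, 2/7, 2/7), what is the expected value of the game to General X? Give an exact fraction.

Against (3/7, 2/7, 2/7), each row's expected payoff is route A: 18/7; route B: -17/7; route C: 9/7.
Taking the (1/2, 1/4, 1/4)-weighted average: (1/2)·(18/7) + (1/4)·(-17/7) + (1/4)·(9/7) = 1.

1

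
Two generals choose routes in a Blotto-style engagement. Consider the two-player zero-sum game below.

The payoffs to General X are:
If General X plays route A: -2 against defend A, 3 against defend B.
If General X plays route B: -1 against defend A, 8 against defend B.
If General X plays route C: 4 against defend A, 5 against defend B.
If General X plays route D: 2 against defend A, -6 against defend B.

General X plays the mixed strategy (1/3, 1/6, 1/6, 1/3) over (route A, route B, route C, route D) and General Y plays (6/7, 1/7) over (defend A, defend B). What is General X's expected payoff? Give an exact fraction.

Against (6/7, 1/7), each row's expected payoff is route A: -9/7; route B: 2/7; route C: 29/7; route D: 6/7.
Taking the (1/3, 1/6, 1/6, 1/3)-weighted average: (1/3)·(-9/7) + (1/6)·(2/7) + (1/6)·(29/7) + (1/3)·(6/7) = 25/42.

25/42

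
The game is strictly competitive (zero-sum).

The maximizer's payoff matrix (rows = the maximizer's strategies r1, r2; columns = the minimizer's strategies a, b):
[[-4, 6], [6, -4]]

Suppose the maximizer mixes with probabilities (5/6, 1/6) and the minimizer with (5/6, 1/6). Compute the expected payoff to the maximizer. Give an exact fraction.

-11/9

Against (5/6, 1/6), each row's expected payoff is r1: -7/3; r2: 13/3.
Taking the (5/6, 1/6)-weighted average: (5/6)·(-7/3) + (1/6)·(13/3) = -11/9.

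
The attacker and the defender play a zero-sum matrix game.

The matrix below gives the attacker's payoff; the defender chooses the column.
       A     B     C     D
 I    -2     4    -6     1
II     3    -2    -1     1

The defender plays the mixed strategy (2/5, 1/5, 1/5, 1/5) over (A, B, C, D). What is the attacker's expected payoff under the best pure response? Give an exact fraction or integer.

I: (-2)·(2/5) + (4)·(1/5) + (-6)·(1/5) + (1)·(1/5) = -1.
II: (3)·(2/5) + (-2)·(1/5) + (-1)·(1/5) + (1)·(1/5) = 4/5.
The best pure response is II with expected payoff 4/5.

4/5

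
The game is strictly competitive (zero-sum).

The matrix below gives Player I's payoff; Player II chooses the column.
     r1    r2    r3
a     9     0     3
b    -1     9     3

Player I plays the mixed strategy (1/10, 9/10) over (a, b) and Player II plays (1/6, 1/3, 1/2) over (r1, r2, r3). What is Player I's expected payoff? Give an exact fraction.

Against (1/6, 1/3, 1/2), each row's expected payoff is a: 3; b: 13/3.
Taking the (1/10, 9/10)-weighted average: (1/10)·(3) + (9/10)·(13/3) = 21/5.

21/5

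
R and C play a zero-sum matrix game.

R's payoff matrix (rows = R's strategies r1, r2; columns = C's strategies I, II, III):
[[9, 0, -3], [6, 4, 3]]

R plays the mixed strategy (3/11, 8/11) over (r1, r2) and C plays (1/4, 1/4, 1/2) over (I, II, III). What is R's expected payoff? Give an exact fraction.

137/44

Against (1/4, 1/4, 1/2), each row's expected payoff is r1: 3/4; r2: 4.
Taking the (3/11, 8/11)-weighted average: (3/11)·(3/4) + (8/11)·(4) = 137/44.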